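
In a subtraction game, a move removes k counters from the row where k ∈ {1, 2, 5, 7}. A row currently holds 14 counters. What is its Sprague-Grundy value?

2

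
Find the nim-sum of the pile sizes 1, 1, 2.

2

Nim-sum: 1 ^ 1 ^ 2 = 2.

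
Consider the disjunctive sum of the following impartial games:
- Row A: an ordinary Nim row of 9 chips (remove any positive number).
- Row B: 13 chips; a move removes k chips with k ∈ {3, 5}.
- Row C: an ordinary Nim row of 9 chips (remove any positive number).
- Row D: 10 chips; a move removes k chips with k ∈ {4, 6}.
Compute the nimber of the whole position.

Row A is a plain Nim row of size 9, so its Grundy value is 9.
Build the Grundy sequence for row B with g(k) = mex{g(k−s) : s ∈ {3, 5}, s ≤ k}:
g(0) = mex{} = 0
g(1) = mex{} = 0
g(2) = mex{} = 0
g(3) = mex{0} = 1
g(4) = mex{0} = 1
g(5) = mex{0} = 1
g(6) = mex{0,1} = 2
g(7) = mex{0,1} = 2
g(8) = mex{1} = 0
g(9) = mex{1,2} = 0
g(10) = mex{1,2} = 0
g(11) = mex{0,2} = 1
g(12) = mex{0,2} = 1
g(13) = mex{0} = 1
So g(13) = 1.
Row C is a plain Nim row of size 9, so its Grundy value is 9.
Grundy values for row D (subtraction set {4, 6}):
k:     0  1  2  3  4  5  6  7  8  9 10
g(k):  0  0  0  0  1  1  1  1  2  2  0
So g(10) = 0.
By the Sprague-Grundy theorem, the Grundy value of a sum of independent games is the XOR of the component values.
Combined value = 9 XOR 1 XOR 9 XOR 0 = 1.

1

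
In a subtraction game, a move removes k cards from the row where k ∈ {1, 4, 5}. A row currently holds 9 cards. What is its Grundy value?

1

Grundy values for subtraction set {1, 4, 5}:
k:     0  1  2  3  4  5  6  7  8  9
g(k):  0  1  0  1  2  3  2  3  0  1
So g(9) = 1.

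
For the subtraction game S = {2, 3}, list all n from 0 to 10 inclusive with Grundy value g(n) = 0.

0, 1, 5, 6, 10

Grundy values for subtraction set {2, 3}:
k:     0  1  2  3  4  5  6  7  8  9 10
g(k):  0  0  1  1  2  0  0  1  1  2  0
The P-positions (g = 0) in 0..10 are 0, 1, 5, 6, 10.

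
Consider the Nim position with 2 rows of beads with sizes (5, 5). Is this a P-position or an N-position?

P-position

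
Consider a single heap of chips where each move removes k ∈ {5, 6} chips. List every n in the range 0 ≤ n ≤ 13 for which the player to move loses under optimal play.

0, 1, 2, 3, 4, 11, 12, 13

Build the Grundy sequence with g(k) = mex{g(k−s) : s ∈ {5, 6}, s ≤ k}:
g(0) = mex{} = 0
g(1) = mex{} = 0
g(2) = mex{} = 0
g(3) = mex{} = 0
g(4) = mex{} = 0
g(5) = mex{0} = 1
g(6) = mex{0} = 1
g(7) = mex{0} = 1
g(8) = mex{0} = 1
g(9) = mex{0} = 1
g(10) = mex{0,1} = 2
g(11) = mex{1} = 0
g(12) = mex{1} = 0
g(13) = mex{1} = 0
The P-positions (g = 0) in 0..13 are 0, 1, 2, 3, 4, 11, 12, 13.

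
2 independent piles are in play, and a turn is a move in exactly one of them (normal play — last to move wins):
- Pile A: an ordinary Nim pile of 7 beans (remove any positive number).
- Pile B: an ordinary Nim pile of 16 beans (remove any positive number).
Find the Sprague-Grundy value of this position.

Pile A is a plain Nim pile of size 7, so its Grundy value is 7.
Pile B is a plain Nim pile of size 16, so its Grundy value is 16.
By the Sprague-Grundy theorem, the Grundy value of a sum of independent games is the XOR of the component values.
Combined value = 7 XOR 16 = 23.

23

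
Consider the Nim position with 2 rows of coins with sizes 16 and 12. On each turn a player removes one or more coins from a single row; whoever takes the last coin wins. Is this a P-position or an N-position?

N-position

Compute the nim-sum pairwise:
16 XOR 12 = 28
The nim-sum is 28 ≠ 0, so this is an N-position: the player to move can win.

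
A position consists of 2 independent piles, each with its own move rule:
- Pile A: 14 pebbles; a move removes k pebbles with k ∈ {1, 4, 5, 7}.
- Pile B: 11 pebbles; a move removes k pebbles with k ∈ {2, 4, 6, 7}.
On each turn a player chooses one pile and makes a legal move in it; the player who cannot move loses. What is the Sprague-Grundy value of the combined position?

For pile A, compute g(0), g(1), … with moves {1, 4, 5, 7}:
k:     0  1  2  3  4  5  6  7  8  9 10 11 12 13 14
g(k):  0  1  0  1  2  3  2  3  0  1  0  1  2  3  2
So g(14) = 2.
Grundy values for pile B (subtraction set {2, 4, 6, 7}):
k:     0  1  2  3  4  5  6  7  8  9 10 11
g(k):  0  0  1  1  2  2  3  3  4  0  0  1
So g(11) = 1.
By the Sprague-Grundy theorem, the Grundy value of a sum of independent games is the XOR of the component values.
Combined value = 2 XOR 1 = 3.

3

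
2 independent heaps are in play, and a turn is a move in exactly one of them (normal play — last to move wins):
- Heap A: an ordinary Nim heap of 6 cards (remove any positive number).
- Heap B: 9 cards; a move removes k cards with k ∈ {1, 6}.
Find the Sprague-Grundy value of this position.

6

Heap A is a plain Nim heap of size 6, so its Grundy value is 6.
For heap B, compute g(0), g(1), … with moves {1, 6}:
g(0) = mex{} = 0
g(1) = mex{0} = 1
g(2) = mex{1} = 0
g(3) = mex{0} = 1
g(4) = mex{1} = 0
g(5) = mex{0} = 1
g(6) = mex{0,1} = 2
g(7) = mex{1,2} = 0
g(8) = mex{0} = 1
g(9) = mex{1} = 0
So g(9) = 0.
The value of a disjunctive sum is the nim-sum of the parts.
Combined value = 6 ⊕ 0 = 6.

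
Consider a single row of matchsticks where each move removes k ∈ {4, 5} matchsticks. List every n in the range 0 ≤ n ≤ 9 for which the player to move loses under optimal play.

Compute g(0), g(1), … for moves {4, 5}:
g(0) = mex{} = 0
g(1) = mex{} = 0
g(2) = mex{} = 0
g(3) = mex{} = 0
g(4) = mex{0} = 1
g(5) = mex{0} = 1
g(6) = mex{0} = 1
g(7) = mex{0} = 1
g(8) = mex{0,1} = 2
g(9) = mex{1} = 0
The P-positions (g = 0) in 0..9 are 0, 1, 2, 3, 9.

0, 1, 2, 3, 9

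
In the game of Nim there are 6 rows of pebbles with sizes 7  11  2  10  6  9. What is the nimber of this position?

11

Nim-sum: 7 ⊕ 11 ⊕ 2 ⊕ 10 ⊕ 6 ⊕ 9 = 11.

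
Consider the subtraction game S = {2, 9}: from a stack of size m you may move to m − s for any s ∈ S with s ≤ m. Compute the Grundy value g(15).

0

Grundy values for subtraction set {2, 9}:
k:     0  1  2  3  4  5  6  7  8  9 10 11 12 13 14 15
g(k):  0  0  1  1  0  0  1  1  0  2  1  0  0  1  1  0
So g(15) = 0.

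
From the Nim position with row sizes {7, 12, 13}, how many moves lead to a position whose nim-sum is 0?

Write each in binary and XOR column by column:
  0111  (7)
  1100  (12)
  1101  (13)
  ----
  0110  (6)
The overall nim-sum is X = 6. A row of size p has a winning move iff p XOR X < p (reduce it to p XOR X).
  7: 7 XOR 6 = 1 < 7 — winning move (to 1).
  12: 12 XOR 6 = 10 < 12 — winning move (to 10).
  13: 13 XOR 6 = 11 < 13 — winning move (to 11).
That gives 3 winning moves.

3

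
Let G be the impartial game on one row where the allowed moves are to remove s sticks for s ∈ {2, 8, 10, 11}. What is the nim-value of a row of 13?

2

Compute g(0), g(1), … for moves {2, 8, 10, 11}:
g(0) = mex{} = 0
g(1) = mex{} = 0
g(2) = mex{0} = 1
g(3) = mex{0} = 1
g(4) = mex{1} = 0
g(5) = mex{1} = 0
g(6) = mex{0} = 1
g(7) = mex{0} = 1
g(8) = mex{0,1} = 2
g(9) = mex{0,1} = 2
g(10) = mex{0,1,2} = 3
g(11) = mex{0,1,2} = 3
g(12) = mex{0,1,3} = 2
g(13) = mex{0,1,3} = 2
So g(13) = 2.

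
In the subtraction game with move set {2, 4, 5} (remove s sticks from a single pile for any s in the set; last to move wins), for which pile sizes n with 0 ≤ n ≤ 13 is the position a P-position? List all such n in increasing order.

0, 1, 7, 8

Grundy values for subtraction set {2, 4, 5}:
g(0) = mex{} = 0
g(1) = mex{} = 0
g(2) = mex{0} = 1
g(3) = mex{0} = 1
g(4) = mex{0,1} = 2
g(5) = mex{0,1} = 2
g(6) = mex{0,1,2} = 3
g(7) = mex{1,2} = 0
g(8) = mex{1,2,3} = 0
g(9) = mex{0,2} = 1
g(10) = mex{0,2,3} = 1
g(11) = mex{0,1,3} = 2
g(12) = mex{0,1} = 2
g(13) = mex{0,1,2} = 3
The P-positions (g = 0) in 0..13 are 0, 1, 7, 8.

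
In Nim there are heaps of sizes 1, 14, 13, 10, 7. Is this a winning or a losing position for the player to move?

Winning position

Compute the nim-sum pairwise:
1 XOR 14 = 15
15 XOR 13 = 2
2 XOR 10 = 8
8 XOR 7 = 15
The nim-sum is 15 ≠ 0, so this is an N-position: the player to move can win.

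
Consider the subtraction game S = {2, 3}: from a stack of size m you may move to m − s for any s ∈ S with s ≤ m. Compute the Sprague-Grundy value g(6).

Compute g(0), g(1), … for moves {2, 3}:
k:     0  1  2  3  4  5  6
g(k):  0  0  1  1  2  0  0
So g(6) = 0.

0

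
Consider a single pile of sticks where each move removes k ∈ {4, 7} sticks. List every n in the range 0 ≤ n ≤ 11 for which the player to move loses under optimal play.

0, 1, 2, 3, 11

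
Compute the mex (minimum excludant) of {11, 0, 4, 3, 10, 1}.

The values 0, 1 are all present; 2 is the first non-negative integer missing from the set.

2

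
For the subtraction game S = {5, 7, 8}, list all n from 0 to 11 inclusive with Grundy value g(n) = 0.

0, 1, 2, 3, 4

Build the Grundy sequence with g(k) = mex{g(k−s) : s ∈ {5, 7, 8}, s ≤ k}:
g(0) = mex{} = 0
g(1) = mex{} = 0
g(2) = mex{} = 0
g(3) = mex{} = 0
g(4) = mex{} = 0
g(5) = mex{0} = 1
g(6) = mex{0} = 1
g(7) = mex{0} = 1
g(8) = mex{0} = 1
g(9) = mex{0} = 1
g(10) = mex{0,1} = 2
g(11) = mex{0,1} = 2
The P-positions (g = 0) in 0..11 are 0, 1, 2, 3, 4.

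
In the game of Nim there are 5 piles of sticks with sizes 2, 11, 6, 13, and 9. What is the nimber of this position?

Compute the nim-sum pairwise:
2 ^ 11 = 9
9 ^ 6 = 15
15 ^ 13 = 2
2 ^ 9 = 11

11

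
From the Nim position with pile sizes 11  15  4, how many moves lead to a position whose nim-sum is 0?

0

Nim-sum: 11 ^ 15 ^ 4 = 0.
The nim-sum is already 0, so every move leaves a nonzero nim-sum — there are no winning moves.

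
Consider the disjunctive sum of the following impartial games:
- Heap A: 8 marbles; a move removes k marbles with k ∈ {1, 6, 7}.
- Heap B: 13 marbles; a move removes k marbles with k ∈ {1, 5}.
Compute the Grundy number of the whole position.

Grundy values for heap A (subtraction set {1, 6, 7}):
k:     0  1  2  3  4  5  6  7  8
g(k):  0  1  0  1  0  1  2  3  2
So g(8) = 2.
Build the Grundy sequence for heap B with g(k) = mex{g(k−s) : s ∈ {1, 5}, s ≤ k}:
g(0) = mex{} = 0
g(1) = mex{0} = 1
g(2) = mex{1} = 0
g(3) = mex{0} = 1
g(4) = mex{1} = 0
g(5) = mex{0} = 1
g(6) = mex{1} = 0
g(7) = mex{0} = 1
g(8) = mex{1} = 0
g(9) = mex{0} = 1
g(10) = mex{1} = 0
g(11) = mex{0} = 1
g(12) = mex{1} = 0
g(13) = mex{0} = 1
So g(13) = 1.
By the Sprague-Grundy theorem, the Grundy value of a sum of independent games is the XOR of the component values.
Combined value = 2 ⊕ 1 = 3.

3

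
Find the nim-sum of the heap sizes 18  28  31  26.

11

Write each in binary and XOR column by column:
  10010  (18)
  11100  (28)
  11111  (31)
  11010  (26)
  -----
  01011  (11)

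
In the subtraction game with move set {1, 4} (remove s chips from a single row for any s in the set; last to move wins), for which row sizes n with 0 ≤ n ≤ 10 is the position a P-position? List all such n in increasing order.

Compute g(0), g(1), … for moves {1, 4}:
g(0) = mex{} = 0
g(1) = mex{0} = 1
g(2) = mex{1} = 0
g(3) = mex{0} = 1
g(4) = mex{0,1} = 2
g(5) = mex{1,2} = 0
g(6) = mex{0} = 1
g(7) = mex{1} = 0
g(8) = mex{0,2} = 1
g(9) = mex{0,1} = 2
g(10) = mex{1,2} = 0
The P-positions (g = 0) in 0..10 are 0, 2, 5, 7, 10.

0, 2, 5, 7, 10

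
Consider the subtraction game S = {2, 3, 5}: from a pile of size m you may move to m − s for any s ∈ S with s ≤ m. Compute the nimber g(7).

0

Compute g(0), g(1), … for moves {2, 3, 5}:
k:     0  1  2  3  4  5  6  7
g(k):  0  0  1  1  2  2  3  0
So g(7) = 0.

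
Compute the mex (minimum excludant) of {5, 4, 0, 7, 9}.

0 is in the set but 1 is not, so the mex is 1.

1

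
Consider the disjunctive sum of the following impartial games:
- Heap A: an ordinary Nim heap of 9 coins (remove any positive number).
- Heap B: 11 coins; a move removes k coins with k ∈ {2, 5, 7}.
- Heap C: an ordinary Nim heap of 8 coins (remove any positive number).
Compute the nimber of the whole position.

2

Heap A is a plain Nim heap of size 9, so its Grundy value is 9.
Grundy values for heap B (subtraction set {2, 5, 7}):
k:     0  1  2  3  4  5  6  7  8  9 10 11
g(k):  0  0  1  1  0  2  1  3  2  2  0  3
So g(11) = 3.
Heap C is a plain Nim heap of size 8, so its Grundy value is 8.
By the Sprague-Grundy theorem, the Grundy value of a sum of independent games is the XOR of the component values.
Combined value = 9 XOR 3 XOR 8 = 2.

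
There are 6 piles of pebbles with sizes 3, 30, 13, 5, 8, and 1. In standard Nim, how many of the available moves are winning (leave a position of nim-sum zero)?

1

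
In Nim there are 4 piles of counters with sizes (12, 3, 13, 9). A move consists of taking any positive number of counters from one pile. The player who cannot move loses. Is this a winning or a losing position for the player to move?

Winning position

Nim-sum: 12 ^ 3 ^ 13 ^ 9 = 11.
The nim-sum is 11 ≠ 0, so this is an N-position: the player to move can win.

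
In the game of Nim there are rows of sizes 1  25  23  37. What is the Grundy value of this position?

Compute the nim-sum pairwise:
1 ⊕ 25 = 24
24 ⊕ 23 = 15
15 ⊕ 37 = 42

42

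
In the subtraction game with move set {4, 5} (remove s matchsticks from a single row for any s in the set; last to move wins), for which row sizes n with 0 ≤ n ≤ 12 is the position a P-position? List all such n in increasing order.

Grundy values for subtraction set {4, 5}:
g(0) = mex{} = 0
g(1) = mex{} = 0
g(2) = mex{} = 0
g(3) = mex{} = 0
g(4) = mex{0} = 1
g(5) = mex{0} = 1
g(6) = mex{0} = 1
g(7) = mex{0} = 1
g(8) = mex{0,1} = 2
g(9) = mex{1} = 0
g(10) = mex{1} = 0
g(11) = mex{1} = 0
g(12) = mex{1,2} = 0
The P-positions (g = 0) in 0..12 are 0, 1, 2, 3, 9, 10, 11, 12.

0, 1, 2, 3, 9, 10, 11, 12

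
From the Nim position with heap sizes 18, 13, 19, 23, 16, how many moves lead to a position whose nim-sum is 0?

1

In binary:
  10010  (18)
  01101  (13)
  10011  (19)
  10111  (23)
  10000  (16)
  -----
  01011  (11)
The overall nim-sum is X = 11. A heap of size p has a winning move iff p XOR X < p (reduce it to p XOR X).
  18: 18 XOR 11 = 25 ≥ 18 — no move.
  13: 13 XOR 11 = 6 < 13 — winning move (to 6).
  19: 19 XOR 11 = 24 ≥ 19 — no move.
  23: 23 XOR 11 = 28 ≥ 23 — no move.
  16: 16 XOR 11 = 27 ≥ 16 — no move.
That gives 1 winning move.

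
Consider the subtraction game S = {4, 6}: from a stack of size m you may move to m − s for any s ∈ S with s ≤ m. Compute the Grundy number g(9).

Build the Grundy sequence with g(k) = mex{g(k−s) : s ∈ {4, 6}, s ≤ k}:
k:     0  1  2  3  4  5  6  7  8  9
g(k):  0  0  0  0  1  1  1  1  2  2
So g(9) = 2.

2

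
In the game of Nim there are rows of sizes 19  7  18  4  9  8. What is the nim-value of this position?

Nim-sum: 19 ^ 7 ^ 18 ^ 4 ^ 9 ^ 8 = 3.

3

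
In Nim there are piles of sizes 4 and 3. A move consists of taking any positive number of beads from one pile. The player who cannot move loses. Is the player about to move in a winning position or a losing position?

Nim-sum: 4 ⊕ 3 = 7.
The nim-sum is 7 ≠ 0, so this is an N-position: the player to move can win.

Winning position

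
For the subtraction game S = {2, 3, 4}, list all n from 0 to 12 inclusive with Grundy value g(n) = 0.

0, 1, 6, 7, 12

Compute g(0), g(1), … for moves {2, 3, 4}:
k:     0  1  2  3  4  5  6  7  8  9 10 11 12
g(k):  0  0  1  1  2  2  0  0  1  1  2  2  0
The P-positions (g = 0) in 0..12 are 0, 1, 6, 7, 12.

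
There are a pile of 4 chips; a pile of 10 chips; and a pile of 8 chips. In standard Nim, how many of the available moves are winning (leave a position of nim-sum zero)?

In binary:
  0100  (4)
  1010  (10)
  1000  (8)
  ----
  0110  (6)
The overall nim-sum is X = 6. A pile of size p has a winning move iff p XOR X < p (reduce it to p XOR X).
  4: 4 XOR 6 = 2 < 4 — winning move (to 2).
  10: 10 XOR 6 = 12 ≥ 10 — no move.
  8: 8 XOR 6 = 14 ≥ 8 — no move.
That gives 1 winning move.

1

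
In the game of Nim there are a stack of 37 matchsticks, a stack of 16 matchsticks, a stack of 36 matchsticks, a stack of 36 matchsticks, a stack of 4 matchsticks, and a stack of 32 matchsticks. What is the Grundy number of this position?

Bitwise XOR of the heap sizes:
  100101  (37)
  010000  (16)
  100100  (36)
  100100  (36)
  000100  (4)
  100000  (32)
  ------
  010001  (17)

17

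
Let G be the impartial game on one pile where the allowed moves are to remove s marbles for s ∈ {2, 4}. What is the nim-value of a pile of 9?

Compute g(0), g(1), … for moves {2, 4}:
g(0) = mex{} = 0
g(1) = mex{} = 0
g(2) = mex{0} = 1
g(3) = mex{0} = 1
g(4) = mex{0,1} = 2
g(5) = mex{0,1} = 2
g(6) = mex{1,2} = 0
g(7) = mex{1,2} = 0
g(8) = mex{0,2} = 1
g(9) = mex{0,2} = 1
So g(9) = 1.

1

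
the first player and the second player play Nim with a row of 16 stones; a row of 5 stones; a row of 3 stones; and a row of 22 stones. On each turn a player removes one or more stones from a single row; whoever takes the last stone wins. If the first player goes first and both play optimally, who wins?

Nim-sum: 16 XOR 5 XOR 3 XOR 22 = 0.
The nim-sum is 0, so this is a P-position: the player to move is in a losing position under optimal play; the first player is about to move from it and so loses — the second player wins.

the second player wins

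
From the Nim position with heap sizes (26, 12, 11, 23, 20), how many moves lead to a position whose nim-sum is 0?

Compute the nim-sum pairwise:
26 ⊕ 12 = 22
22 ⊕ 11 = 29
29 ⊕ 23 = 10
10 ⊕ 20 = 30
The overall nim-sum is X = 30. A heap of size p has a winning move iff p XOR X < p (reduce it to p XOR X).
  26: 26 XOR 30 = 4 < 26 — winning move (to 4).
  12: 12 XOR 30 = 18 ≥ 12 — no move.
  11: 11 XOR 30 = 21 ≥ 11 — no move.
  23: 23 XOR 30 = 9 < 23 — winning move (to 9).
  20: 20 XOR 30 = 10 < 20 — winning move (to 10).
That gives 3 winning moves.

3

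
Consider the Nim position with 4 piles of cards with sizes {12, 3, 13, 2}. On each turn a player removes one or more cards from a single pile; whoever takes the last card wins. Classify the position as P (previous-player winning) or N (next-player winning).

P-position

Compute the nim-sum pairwise:
12 XOR 3 = 15
15 XOR 13 = 2
2 XOR 2 = 0
The nim-sum is 0, so this is a P-position: the player to move is in a losing position under optimal play.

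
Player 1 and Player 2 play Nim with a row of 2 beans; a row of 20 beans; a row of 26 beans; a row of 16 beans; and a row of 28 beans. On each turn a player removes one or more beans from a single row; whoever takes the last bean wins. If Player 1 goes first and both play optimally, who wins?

Player 2 wins

Bitwise XOR of the heap sizes:
  00010  (2)
  10100  (20)
  11010  (26)
  10000  (16)
  11100  (28)
  -----
  00000  (0)
The nim-sum is 0, so this is a P-position: the player to move is in a losing position under optimal play; Player 1 is about to move from it and so loses — Player 2 wins.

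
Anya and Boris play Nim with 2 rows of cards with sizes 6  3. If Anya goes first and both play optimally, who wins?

Nim-sum: 6 ⊕ 3 = 5.
The nim-sum is 5 ≠ 0, so this is an N-position: the player to move can win; Anya has a winning move.

Anya wins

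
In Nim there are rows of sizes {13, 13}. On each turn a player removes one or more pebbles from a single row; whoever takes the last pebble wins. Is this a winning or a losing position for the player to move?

Losing position

Compute the nim-sum pairwise:
13 ⊕ 13 = 0
The nim-sum is 0, so this is a P-position: the player to move is in a losing position under optimal play.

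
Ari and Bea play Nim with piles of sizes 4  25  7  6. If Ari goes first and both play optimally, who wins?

Compute the nim-sum pairwise:
4 XOR 25 = 29
29 XOR 7 = 26
26 XOR 6 = 28
The nim-sum is 28 ≠ 0, so this is an N-position: the player to move can win; Ari has a winning move.

Ari wins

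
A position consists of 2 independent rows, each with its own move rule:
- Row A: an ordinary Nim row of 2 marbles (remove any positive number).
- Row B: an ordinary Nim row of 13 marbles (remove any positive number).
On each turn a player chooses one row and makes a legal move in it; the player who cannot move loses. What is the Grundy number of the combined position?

15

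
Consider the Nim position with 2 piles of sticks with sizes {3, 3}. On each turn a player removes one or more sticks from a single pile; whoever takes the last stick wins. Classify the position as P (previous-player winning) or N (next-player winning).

Bitwise XOR of the heap sizes:
  11  (3)
  11  (3)
  --
  00  (0)
The nim-sum is 0, so this is a P-position: the player to move is in a losing position under optimal play.

P-position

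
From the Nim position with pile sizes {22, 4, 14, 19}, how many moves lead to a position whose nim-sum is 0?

1

Bitwise XOR of the heap sizes:
  10110  (22)
  00100  (4)
  01110  (14)
  10011  (19)
  -----
  01111  (15)
The overall nim-sum is X = 15. A pile of size p has a winning move iff p XOR X < p (reduce it to p XOR X).
  22: 22 XOR 15 = 25 ≥ 22 — no move.
  4: 4 XOR 15 = 11 ≥ 4 — no move.
  14: 14 XOR 15 = 1 < 14 — winning move (to 1).
  19: 19 XOR 15 = 28 ≥ 19 — no move.
That gives 1 winning move.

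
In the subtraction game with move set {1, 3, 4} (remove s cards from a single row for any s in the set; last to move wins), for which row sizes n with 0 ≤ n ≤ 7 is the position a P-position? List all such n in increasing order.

Compute g(0), g(1), … for moves {1, 3, 4}:
g(0) = mex{} = 0
g(1) = mex{0} = 1
g(2) = mex{1} = 0
g(3) = mex{0} = 1
g(4) = mex{0,1} = 2
g(5) = mex{0,1,2} = 3
g(6) = mex{0,1,3} = 2
g(7) = mex{1,2} = 0
The P-positions (g = 0) in 0..7 are 0, 2, 7.

0, 2, 7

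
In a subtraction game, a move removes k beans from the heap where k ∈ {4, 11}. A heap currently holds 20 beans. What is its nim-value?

Compute g(0), g(1), … for moves {4, 11}:
k:     0  1  2  3  4  5  6  7  8  9 10 11 12 13 14 15 16 17 18 19 20
g(k):  0  0  0  0  1  1  1  1  0  0  0  2  1  1  1  0  0  0  0  1  1
So g(20) = 1.

1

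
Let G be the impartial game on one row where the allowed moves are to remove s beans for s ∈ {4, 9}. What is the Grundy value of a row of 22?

Grundy values for subtraction set {4, 9}:
k:     0  1  2  3  4  5  6  7  8  9 10 11 12 13 14 15 16 17 18 19 20 21 22
g(k):  0  0  0  0  1  1  1  1  0  2  2  2  1  0  0  0  0  1  1  1  1  0  2
So g(22) = 2.

2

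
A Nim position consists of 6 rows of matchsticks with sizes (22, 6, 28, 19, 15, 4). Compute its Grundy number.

20

Compute the nim-sum pairwise:
22 ⊕ 6 = 16
16 ⊕ 28 = 12
12 ⊕ 19 = 31
31 ⊕ 15 = 16
16 ⊕ 4 = 20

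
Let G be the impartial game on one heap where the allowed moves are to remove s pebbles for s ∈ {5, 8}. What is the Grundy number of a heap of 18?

Grundy values for subtraction set {5, 8}:
k:     0  1  2  3  4  5  6  7  8  9 10 11 12 13 14 15 16 17 18
g(k):  0  0  0  0  0  1  1  1  1  1  2  2  2  0  0  0  0  0  1
So g(18) = 1.

1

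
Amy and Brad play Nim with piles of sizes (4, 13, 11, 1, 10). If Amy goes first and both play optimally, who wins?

Amy wins

Compute the nim-sum pairwise:
4 ⊕ 13 = 9
9 ⊕ 11 = 2
2 ⊕ 1 = 3
3 ⊕ 10 = 9
The nim-sum is 9 ≠ 0, so this is an N-position: the player to move can win; Amy has a winning move.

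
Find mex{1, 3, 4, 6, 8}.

0 is not in the set, so the mex is 0.

0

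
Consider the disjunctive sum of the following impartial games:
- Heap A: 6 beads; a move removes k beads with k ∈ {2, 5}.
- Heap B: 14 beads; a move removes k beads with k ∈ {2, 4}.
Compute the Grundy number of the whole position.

For heap A, compute g(0), g(1), … with moves {2, 5}:
g(0) = mex{} = 0
g(1) = mex{} = 0
g(2) = mex{0} = 1
g(3) = mex{0} = 1
g(4) = mex{1} = 0
g(5) = mex{0,1} = 2
g(6) = mex{0} = 1
So g(6) = 1.
Grundy values for heap B (subtraction set {2, 4}):
k:     0  1  2  3  4  5  6  7  8  9 10 11 12 13 14
g(k):  0  0  1  1  2  2  0  0  1  1  2  2  0  0  1
So g(14) = 1.
By the Sprague-Grundy theorem, the Grundy value of a sum of independent games is the XOR of the component values.
Combined value = 1 XOR 1 = 0.

0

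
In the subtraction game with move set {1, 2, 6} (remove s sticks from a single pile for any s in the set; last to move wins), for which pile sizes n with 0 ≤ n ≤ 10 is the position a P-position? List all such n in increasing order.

0, 3, 7, 10

Grundy values for subtraction set {1, 2, 6}:
g(0) = mex{} = 0
g(1) = mex{0} = 1
g(2) = mex{0,1} = 2
g(3) = mex{1,2} = 0
g(4) = mex{0,2} = 1
g(5) = mex{0,1} = 2
g(6) = mex{0,1,2} = 3
g(7) = mex{1,2,3} = 0
g(8) = mex{0,2,3} = 1
g(9) = mex{0,1} = 2
g(10) = mex{1,2} = 0
The P-positions (g = 0) in 0..10 are 0, 3, 7, 10.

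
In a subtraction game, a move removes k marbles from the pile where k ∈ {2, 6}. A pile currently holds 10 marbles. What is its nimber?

Build the Grundy sequence with g(k) = mex{g(k−s) : s ∈ {2, 6}, s ≤ k}:
k:     0  1  2  3  4  5  6  7  8  9 10
g(k):  0  0  1  1  0  0  1  1  0  0  1
So g(10) = 1.

1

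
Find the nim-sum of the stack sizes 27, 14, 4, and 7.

Compute the nim-sum pairwise:
27 XOR 14 = 21
21 XOR 4 = 17
17 XOR 7 = 22

22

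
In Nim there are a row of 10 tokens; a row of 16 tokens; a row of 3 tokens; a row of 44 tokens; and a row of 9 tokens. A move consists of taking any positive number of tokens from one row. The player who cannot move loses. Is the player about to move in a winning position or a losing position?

Winning position

In binary:
  001010  (10)
  010000  (16)
  000011  (3)
  101100  (44)
  001001  (9)
  ------
  111100  (60)
The nim-sum is 60 ≠ 0, so this is an N-position: the player to move can win.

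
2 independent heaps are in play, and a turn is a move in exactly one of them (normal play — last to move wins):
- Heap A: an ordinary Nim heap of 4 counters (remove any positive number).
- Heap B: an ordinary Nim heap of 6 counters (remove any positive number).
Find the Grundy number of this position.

2

Heap A is a plain Nim heap of size 4, so its Grundy value is 4.
Heap B is a plain Nim heap of size 6, so its Grundy value is 6.
By the Sprague-Grundy theorem, the Grundy value of a sum of independent games is the XOR of the component values.
Combined value = 4 ⊕ 6 = 2.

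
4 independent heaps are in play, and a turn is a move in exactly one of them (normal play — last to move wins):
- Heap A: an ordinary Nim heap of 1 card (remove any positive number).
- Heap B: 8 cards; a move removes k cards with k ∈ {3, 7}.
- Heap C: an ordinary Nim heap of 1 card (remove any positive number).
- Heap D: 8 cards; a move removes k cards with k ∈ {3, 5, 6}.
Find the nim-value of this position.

0

Heap A is a plain Nim heap of size 1, so its Grundy value is 1.
Build the Grundy sequence for heap B with g(k) = mex{g(k−s) : s ∈ {3, 7}, s ≤ k}:
g(0) = mex{} = 0
g(1) = mex{} = 0
g(2) = mex{} = 0
g(3) = mex{0} = 1
g(4) = mex{0} = 1
g(5) = mex{0} = 1
g(6) = mex{1} = 0
g(7) = mex{0,1} = 2
g(8) = mex{0,1} = 2
So g(8) = 2.
Heap C is a plain Nim heap of size 1, so its Grundy value is 1.
Build the Grundy sequence for heap D with g(k) = mex{g(k−s) : s ∈ {3, 5, 6}, s ≤ k}:
k:     0  1  2  3  4  5  6  7  8
g(k):  0  0  0  1  1  1  2  2  2
So g(8) = 2.
By the Sprague-Grundy theorem, the Grundy value of a sum of independent games is the XOR of the component values.
Combined value = 1 ⊕ 2 ⊕ 1 ⊕ 2 = 0.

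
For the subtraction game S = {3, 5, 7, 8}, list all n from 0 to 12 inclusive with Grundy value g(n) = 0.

0, 1, 2, 11, 12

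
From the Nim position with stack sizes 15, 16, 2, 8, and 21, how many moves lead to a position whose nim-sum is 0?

0

Nim-sum: 15 XOR 16 XOR 2 XOR 8 XOR 21 = 0.
The nim-sum is already 0, so every move leaves a nonzero nim-sum — there are no winning moves.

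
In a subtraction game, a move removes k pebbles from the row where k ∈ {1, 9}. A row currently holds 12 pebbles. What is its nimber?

0

Compute g(0), g(1), … for moves {1, 9}:
g(0) = mex{} = 0
g(1) = mex{0} = 1
g(2) = mex{1} = 0
g(3) = mex{0} = 1
g(4) = mex{1} = 0
g(5) = mex{0} = 1
g(6) = mex{1} = 0
g(7) = mex{0} = 1
g(8) = mex{1} = 0
g(9) = mex{0} = 1
g(10) = mex{1} = 0
g(11) = mex{0} = 1
g(12) = mex{1} = 0
So g(12) = 0.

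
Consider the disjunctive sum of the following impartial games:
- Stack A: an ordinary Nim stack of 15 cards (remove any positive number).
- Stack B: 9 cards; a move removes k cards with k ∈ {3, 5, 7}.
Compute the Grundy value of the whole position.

12

Stack A is a plain Nim stack of size 15, so its Grundy value is 15.
For stack B, compute g(0), g(1), … with moves {3, 5, 7}:
g(0) = mex{} = 0
g(1) = mex{} = 0
g(2) = mex{} = 0
g(3) = mex{0} = 1
g(4) = mex{0} = 1
g(5) = mex{0} = 1
g(6) = mex{0,1} = 2
g(7) = mex{0,1} = 2
g(8) = mex{0,1} = 2
g(9) = mex{0,1,2} = 3
So g(9) = 3.
The value of a disjunctive sum is the nim-sum of the parts.
Combined value = 15 XOR 3 = 12.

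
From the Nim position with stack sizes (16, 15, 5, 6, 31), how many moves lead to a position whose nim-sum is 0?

Nim-sum: 16 ^ 15 ^ 5 ^ 6 ^ 31 = 3.
The overall nim-sum is X = 3. A stack of size p has a winning move iff p XOR X < p (reduce it to p XOR X).
  16: 16 XOR 3 = 19 ≥ 16 — no move.
  15: 15 XOR 3 = 12 < 15 — winning move (to 12).
  5: 5 XOR 3 = 6 ≥ 5 — no move.
  6: 6 XOR 3 = 5 < 6 — winning move (to 5).
  31: 31 XOR 3 = 28 < 31 — winning move (to 28).
That gives 3 winning moves.

3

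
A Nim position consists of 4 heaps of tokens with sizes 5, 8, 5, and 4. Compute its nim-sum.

12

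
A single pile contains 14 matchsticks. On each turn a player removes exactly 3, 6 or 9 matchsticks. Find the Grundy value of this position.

Grundy values for subtraction set {3, 6, 9}:
k:     0  1  2  3  4  5  6  7  8  9 10 11 12 13 14
g(k):  0  0  0  1  1  1  2  2  2  3  3  3  0  0  0
So g(14) = 0.

0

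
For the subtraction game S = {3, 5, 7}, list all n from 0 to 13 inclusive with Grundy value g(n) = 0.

0, 1, 2, 10, 11, 12

Compute g(0), g(1), … for moves {3, 5, 7}:
k:     0  1  2  3  4  5  6  7  8  9 10 11 12 13
g(k):  0  0  0  1  1  1  2  2  2  3  0  0  0  1
The P-positions (g = 0) in 0..13 are 0, 1, 2, 10, 11, 12.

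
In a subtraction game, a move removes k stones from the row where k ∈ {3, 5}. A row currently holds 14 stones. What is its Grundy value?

2

Compute g(0), g(1), … for moves {3, 5}:
k:     0  1  2  3  4  5  6  7  8  9 10 11 12 13 14
g(k):  0  0  0  1  1  1  2  2  0  0  0  1  1  1  2
So g(14) = 2.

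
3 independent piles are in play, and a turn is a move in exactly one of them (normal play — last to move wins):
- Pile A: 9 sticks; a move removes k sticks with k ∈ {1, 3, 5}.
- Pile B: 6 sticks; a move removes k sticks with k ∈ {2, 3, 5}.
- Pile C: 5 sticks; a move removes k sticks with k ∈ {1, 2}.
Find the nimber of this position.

0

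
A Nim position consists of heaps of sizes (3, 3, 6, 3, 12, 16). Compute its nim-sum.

Write each in binary and XOR column by column:
  00011  (3)
  00011  (3)
  00110  (6)
  00011  (3)
  01100  (12)
  10000  (16)
  -----
  11001  (25)

25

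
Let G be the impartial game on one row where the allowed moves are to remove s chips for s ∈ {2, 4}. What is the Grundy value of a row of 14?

Grundy values for subtraction set {2, 4}:
k:     0  1  2  3  4  5  6  7  8  9 10 11 12 13 14
g(k):  0  0  1  1  2  2  0  0  1  1  2  2  0  0  1
So g(14) = 1.

1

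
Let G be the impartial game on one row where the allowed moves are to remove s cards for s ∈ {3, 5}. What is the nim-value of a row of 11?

Grundy values for subtraction set {3, 5}:
k:     0  1  2  3  4  5  6  7  8  9 10 11
g(k):  0  0  0  1  1  1  2  2  0  0  0  1
So g(11) = 1.

1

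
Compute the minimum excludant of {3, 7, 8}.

0 is not in the set, so the mex is 0.

0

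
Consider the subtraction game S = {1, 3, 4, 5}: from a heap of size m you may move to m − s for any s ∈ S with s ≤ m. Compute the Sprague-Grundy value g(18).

Grundy values for subtraction set {1, 3, 4, 5}:
k:     0  1  2  3  4  5  6  7  8  9 10 11 12 13 14 15 16 17 18
g(k):  0  1  0  1  2  3  2  3  0  1  0  1  2  3  2  3  0  1  0
So g(18) = 0.

0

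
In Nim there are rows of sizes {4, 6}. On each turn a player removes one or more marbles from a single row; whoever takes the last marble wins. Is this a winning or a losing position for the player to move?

Nim-sum: 4 ^ 6 = 2.
The nim-sum is 2 ≠ 0, so this is an N-position: the player to move can win.

Winning position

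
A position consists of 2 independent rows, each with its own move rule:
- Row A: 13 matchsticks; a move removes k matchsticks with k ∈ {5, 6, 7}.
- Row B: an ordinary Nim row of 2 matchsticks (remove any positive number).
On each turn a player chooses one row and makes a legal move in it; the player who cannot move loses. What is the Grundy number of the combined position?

2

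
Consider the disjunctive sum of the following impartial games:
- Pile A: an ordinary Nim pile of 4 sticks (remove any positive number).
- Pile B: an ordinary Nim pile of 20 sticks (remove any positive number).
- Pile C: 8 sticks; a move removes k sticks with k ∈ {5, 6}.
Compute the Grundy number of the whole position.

17

Pile A is a plain Nim pile of size 4, so its Grundy value is 4.
Pile B is a plain Nim pile of size 20, so its Grundy value is 20.
For pile C, compute g(0), g(1), … with moves {5, 6}:
k:     0  1  2  3  4  5  6  7  8
g(k):  0  0  0  0  0  1  1  1  1
So g(8) = 1.
The value of a disjunctive sum is the nim-sum of the parts.
Combined value = 4 ⊕ 20 ⊕ 1 = 17.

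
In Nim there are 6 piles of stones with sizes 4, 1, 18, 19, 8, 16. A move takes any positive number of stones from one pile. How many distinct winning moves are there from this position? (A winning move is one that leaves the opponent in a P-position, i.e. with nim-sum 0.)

Compute the nim-sum pairwise:
4 ^ 1 = 5
5 ^ 18 = 23
23 ^ 19 = 4
4 ^ 8 = 12
12 ^ 16 = 28
The overall nim-sum is X = 28. A pile of size p has a winning move iff p XOR X < p (reduce it to p XOR X).
  4: 4 XOR 28 = 24 ≥ 4 — no move.
  1: 1 XOR 28 = 29 ≥ 1 — no move.
  18: 18 XOR 28 = 14 < 18 — winning move (to 14).
  19: 19 XOR 28 = 15 < 19 — winning move (to 15).
  8: 8 XOR 28 = 20 ≥ 8 — no move.
  16: 16 XOR 28 = 12 < 16 — winning move (to 12).
That gives 3 winning moves.

3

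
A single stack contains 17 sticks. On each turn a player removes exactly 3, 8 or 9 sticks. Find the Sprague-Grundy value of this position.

0

Compute g(0), g(1), … for moves {3, 8, 9}:
k:     0  1  2  3  4  5  6  7  8  9 10 11 12 13 14 15 16 17
g(k):  0  0  0  1  1  1  0  0  2  1  1  3  0  0  2  1  1  0
So g(17) = 0.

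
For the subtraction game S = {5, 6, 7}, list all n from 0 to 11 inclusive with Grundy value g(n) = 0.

0, 1, 2, 3, 4

Build the Grundy sequence with g(k) = mex{g(k−s) : s ∈ {5, 6, 7}, s ≤ k}:
g(0) = mex{} = 0
g(1) = mex{} = 0
g(2) = mex{} = 0
g(3) = mex{} = 0
g(4) = mex{} = 0
g(5) = mex{0} = 1
g(6) = mex{0} = 1
g(7) = mex{0} = 1
g(8) = mex{0} = 1
g(9) = mex{0} = 1
g(10) = mex{0,1} = 2
g(11) = mex{0,1} = 2
The P-positions (g = 0) in 0..11 are 0, 1, 2, 3, 4.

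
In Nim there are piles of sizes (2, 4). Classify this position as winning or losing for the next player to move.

Compute the nim-sum pairwise:
2 ⊕ 4 = 6
The nim-sum is 6 ≠ 0, so this is an N-position: the player to move can win.

Winning position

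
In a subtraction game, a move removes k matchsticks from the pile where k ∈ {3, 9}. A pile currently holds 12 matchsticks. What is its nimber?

Build the Grundy sequence with g(k) = mex{g(k−s) : s ∈ {3, 9}, s ≤ k}:
k:     0  1  2  3  4  5  6  7  8  9 10 11 12
g(k):  0  0  0  1  1  1  0  0  0  1  1  1  0
So g(12) = 0.

0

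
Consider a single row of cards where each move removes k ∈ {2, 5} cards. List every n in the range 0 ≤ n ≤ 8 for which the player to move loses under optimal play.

0, 1, 4, 7, 8

Grundy values for subtraction set {2, 5}:
k:     0  1  2  3  4  5  6  7  8
g(k):  0  0  1  1  0  2  1  0  0
The P-positions (g = 0) in 0..8 are 0, 1, 4, 7, 8.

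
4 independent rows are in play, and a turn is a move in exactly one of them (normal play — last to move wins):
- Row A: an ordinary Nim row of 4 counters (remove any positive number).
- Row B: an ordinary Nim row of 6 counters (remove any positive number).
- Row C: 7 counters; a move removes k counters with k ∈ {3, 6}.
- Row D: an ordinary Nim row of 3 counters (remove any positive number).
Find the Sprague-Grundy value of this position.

3

Row A is a plain Nim row of size 4, so its Grundy value is 4.
Row B is a plain Nim row of size 6, so its Grundy value is 6.
Build the Grundy sequence for row C with g(k) = mex{g(k−s) : s ∈ {3, 6}, s ≤ k}:
k:     0  1  2  3  4  5  6  7
g(k):  0  0  0  1  1  1  2  2
So g(7) = 2.
Row D is a plain Nim row of size 3, so its Grundy value is 3.
By the Sprague-Grundy theorem, the Grundy value of a sum of independent games is the XOR of the component values.
Combined value = 4 XOR 6 XOR 2 XOR 3 = 3.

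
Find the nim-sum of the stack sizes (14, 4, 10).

Nim-sum: 14 ⊕ 4 ⊕ 10 = 0.

0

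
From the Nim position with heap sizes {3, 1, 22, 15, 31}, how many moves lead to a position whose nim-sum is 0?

In binary:
  00011  (3)
  00001  (1)
  10110  (22)
  01111  (15)
  11111  (31)
  -----
  00100  (4)
The overall nim-sum is X = 4. A heap of size p has a winning move iff p XOR X < p (reduce it to p XOR X).
  3: 3 XOR 4 = 7 ≥ 3 — no move.
  1: 1 XOR 4 = 5 ≥ 1 — no move.
  22: 22 XOR 4 = 18 < 22 — winning move (to 18).
  15: 15 XOR 4 = 11 < 15 — winning move (to 11).
  31: 31 XOR 4 = 27 < 31 — winning move (to 27).
That gives 3 winning moves.

3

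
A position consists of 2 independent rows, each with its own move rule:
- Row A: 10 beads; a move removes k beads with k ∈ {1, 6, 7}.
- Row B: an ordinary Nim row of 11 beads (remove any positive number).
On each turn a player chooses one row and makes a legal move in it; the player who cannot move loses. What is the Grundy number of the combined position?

9

Build the Grundy sequence for row A with g(k) = mex{g(k−s) : s ∈ {1, 6, 7}, s ≤ k}:
g(0) = mex{} = 0
g(1) = mex{0} = 1
g(2) = mex{1} = 0
g(3) = mex{0} = 1
g(4) = mex{1} = 0
g(5) = mex{0} = 1
g(6) = mex{0,1} = 2
g(7) = mex{0,1,2} = 3
g(8) = mex{0,1,3} = 2
g(9) = mex{0,1,2} = 3
g(10) = mex{0,1,3} = 2
So g(10) = 2.
Row B is a plain Nim row of size 11, so its Grundy value is 11.
The value of a disjunctive sum is the nim-sum of the parts.
Combined value = 2 ⊕ 11 = 9.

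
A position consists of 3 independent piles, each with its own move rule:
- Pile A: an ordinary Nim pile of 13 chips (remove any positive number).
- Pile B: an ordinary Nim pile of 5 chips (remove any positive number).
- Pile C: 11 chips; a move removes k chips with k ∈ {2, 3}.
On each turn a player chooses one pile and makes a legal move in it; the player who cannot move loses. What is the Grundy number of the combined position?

8

Pile A is a plain Nim pile of size 13, so its Grundy value is 13.
Pile B is a plain Nim pile of size 5, so its Grundy value is 5.
Grundy values for pile C (subtraction set {2, 3}):
k:     0  1  2  3  4  5  6  7  8  9 10 11
g(k):  0  0  1  1  2  0  0  1  1  2  0  0
So g(11) = 0.
By the Sprague-Grundy theorem, the Grundy value of a sum of independent games is the XOR of the component values.
Combined value = 13 XOR 5 XOR 0 = 8.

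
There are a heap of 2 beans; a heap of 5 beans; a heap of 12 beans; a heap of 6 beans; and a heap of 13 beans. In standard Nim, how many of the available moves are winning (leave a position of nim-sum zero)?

0

Nim-sum: 2 ⊕ 5 ⊕ 12 ⊕ 6 ⊕ 13 = 0.
The nim-sum is already 0, so every move leaves a nonzero nim-sum — there are no winning moves.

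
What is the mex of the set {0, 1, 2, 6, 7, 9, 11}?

3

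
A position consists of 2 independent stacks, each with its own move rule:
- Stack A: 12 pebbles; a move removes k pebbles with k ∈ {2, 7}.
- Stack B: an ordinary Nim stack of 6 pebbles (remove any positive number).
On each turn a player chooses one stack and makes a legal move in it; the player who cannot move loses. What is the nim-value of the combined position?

7

For stack A, compute g(0), g(1), … with moves {2, 7}:
k:     0  1  2  3  4  5  6  7  8  9 10 11 12
g(k):  0  0  1  1  0  0  1  1  2  0  0  1  1
So g(12) = 1.
Stack B is a plain Nim stack of size 6, so its Grundy value is 6.
The value of a disjunctive sum is the nim-sum of the parts.
Combined value = 1 ⊕ 6 = 7.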